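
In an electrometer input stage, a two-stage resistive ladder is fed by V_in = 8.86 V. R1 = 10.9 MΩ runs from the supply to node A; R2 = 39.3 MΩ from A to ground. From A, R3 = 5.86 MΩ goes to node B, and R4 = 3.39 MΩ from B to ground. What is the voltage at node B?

Node A sees R2 in parallel with the series input of stage 2, R3 + R4 = 9.250 MΩ.
Effective lower resistance at A: R2 ‖ 9.250 = 7.488 MΩ.
First divider: V_A = V_in · 7.488/(10.9 + 7.488) = 3.608 V.
Then the unloaded second divider: V_B = V_A × R4/(R3+R4) = 3.608 × 0.3665 = 1.322 V.

V_B ≈ 1.32 V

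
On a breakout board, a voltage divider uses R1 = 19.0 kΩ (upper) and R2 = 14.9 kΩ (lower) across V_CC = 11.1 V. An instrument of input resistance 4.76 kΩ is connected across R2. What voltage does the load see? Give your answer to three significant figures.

V_out ≈ 1.77 V

First combine the lower leg with the load: R2 ‖ R_L = 3.608 kΩ.
Then V_out = V_CC · R2'/(R1 + R2') = 11.1 × 3.608/22.61 = 1.771 V.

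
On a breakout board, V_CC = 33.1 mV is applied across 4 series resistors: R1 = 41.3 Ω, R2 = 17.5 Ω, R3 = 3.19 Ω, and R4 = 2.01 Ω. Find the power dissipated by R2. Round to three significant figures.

P ≈ 4.68 µW

The common current is I = 33.1/64.00 = 0.5172 mA.
P(R2) = I²·R2 = (0.5172)² × 17.5 = 4.681 µW.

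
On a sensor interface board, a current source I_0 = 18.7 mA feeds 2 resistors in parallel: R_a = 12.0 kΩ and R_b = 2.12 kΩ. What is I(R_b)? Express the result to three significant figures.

I ≈ 15.9 mA

For two parallel branches, I_k = I_0 · (other R)/(sum of R).
So I = 18.7 × 12.0/14.12 = 15.89 mA.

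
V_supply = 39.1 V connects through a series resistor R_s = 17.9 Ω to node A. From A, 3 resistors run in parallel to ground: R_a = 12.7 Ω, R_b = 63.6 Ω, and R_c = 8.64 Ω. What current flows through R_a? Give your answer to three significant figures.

I ≈ 0.646 A

Equivalent of the parallel group: R_p = 4.757 Ω.
Node voltage V_A = V_supply · R_p/(R_s + R_p) = 39.1 × 0.2100 = 8.210 V.
Branch current I = V_A/R_a = 8.210/12.7 = 0.6464 A.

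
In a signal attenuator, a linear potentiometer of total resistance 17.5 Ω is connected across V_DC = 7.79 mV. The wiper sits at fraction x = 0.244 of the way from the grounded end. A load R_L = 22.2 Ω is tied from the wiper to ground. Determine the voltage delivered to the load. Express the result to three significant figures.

The pot divides into 13.23 Ω above the wiper and 4.270 Ω below.
R_L loads the lower segment: effective lower R = 3.581 Ω.
V_out = 7.79 × 3.581/(13.23 + 3.581) = 1.659 mV.
(Unloaded: V_out = x·V_DC = 1.90 mV.)

V_out ≈ 1.66 mV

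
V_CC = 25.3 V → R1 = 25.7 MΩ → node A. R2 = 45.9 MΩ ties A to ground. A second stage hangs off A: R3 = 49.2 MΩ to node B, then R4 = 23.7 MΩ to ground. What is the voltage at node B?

Node A sees R2 in parallel with the series input of stage 2, R3 + R4 = 72.90 MΩ.
Effective lower resistance at A: R2 ‖ 72.90 = 28.17 MΩ.
First divider: V_A = V_CC · 28.17/(25.7 + 28.17) = 13.23 V.
V_B = V_A × 0.3251 = 4.301 V.

V_B ≈ 4.30 V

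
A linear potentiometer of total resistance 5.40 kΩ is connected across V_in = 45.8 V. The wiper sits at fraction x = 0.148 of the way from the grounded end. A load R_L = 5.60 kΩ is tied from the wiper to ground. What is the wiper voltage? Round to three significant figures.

V_out ≈ 6.04 V

Lower segment x·R_p = 0.7992 kΩ; upper segment (1−x)·R_p = 4.601 kΩ.
Lower segment in parallel with the load: 0.7992 ‖ 5.60 = 0.6994 kΩ.
V_out = 45.8 × 0.6994/(4.601 + 0.6994) = 6.044 V.
(Unloaded: V_out = x·V_in = 6.78 V.)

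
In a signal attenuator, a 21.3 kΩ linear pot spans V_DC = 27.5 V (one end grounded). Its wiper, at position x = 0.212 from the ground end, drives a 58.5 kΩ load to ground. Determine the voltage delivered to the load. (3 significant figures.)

The pot divides into 16.78 kΩ above the wiper and 4.516 kΩ below.
R_L loads the lower segment: effective lower R = 4.192 kΩ.
Loaded-divider output: V_out = 27.5 × 0.1998 = 5.496 V.

V_out ≈ 5.50 V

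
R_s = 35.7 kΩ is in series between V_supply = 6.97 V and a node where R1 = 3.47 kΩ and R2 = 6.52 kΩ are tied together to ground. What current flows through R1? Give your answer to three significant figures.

Combine the parallel branches: R_p = (1/3.47 + 1/6.52)⁻¹ = 2.265 kΩ.
V_A = 6.97 × 2.265/37.96 = 0.4158 V.
Branch current I = V_A/R1 = 0.4158/3.47 = 0.1198 mA.
(Equivalently: I_total = 0.1836 mA, then current-divider fraction G_k/ΣG = 0.6527.)

I ≈ 0.120 mA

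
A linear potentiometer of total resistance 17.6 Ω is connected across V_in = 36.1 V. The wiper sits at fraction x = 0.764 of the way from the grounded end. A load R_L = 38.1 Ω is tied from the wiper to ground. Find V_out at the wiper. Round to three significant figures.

The pot divides into 4.154 Ω above the wiper and 13.45 Ω below.
Lower segment in parallel with the load: 13.45 ‖ 38.1 = 9.939 Ω.
Loaded-divider output: V_out = 36.1 × 0.7053 = 25.46 V.
(Unloaded: V_out = x·V_in = 27.6 V.)

V_out ≈ 25.5 V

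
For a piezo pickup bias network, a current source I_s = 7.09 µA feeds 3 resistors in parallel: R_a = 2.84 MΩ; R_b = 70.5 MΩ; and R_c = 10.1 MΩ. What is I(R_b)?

I ≈ 0.216 µA

Conductances: ΣG = 1/2.84 + 1/70.5 + 1/10.1 = 0.4653 (1/MΩ).
By the current-divider rule, I = I_s · G_k/ΣG = 7.09 × 0.03048 = 0.2161 µA.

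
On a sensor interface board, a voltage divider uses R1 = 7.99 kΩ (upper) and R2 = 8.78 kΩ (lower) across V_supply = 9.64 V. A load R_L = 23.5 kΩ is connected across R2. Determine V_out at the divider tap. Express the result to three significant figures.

R2 ‖ R_L = (8.78 × 23.5)/(8.78 + 23.5) = 6.392 kΩ.
Then V_out = V_supply · R2'/(R1 + R2') = 9.64 × 6.392/14.38 = 4.284 V.
(Unloaded it would be 5.05 V; the load pulls it down.)

V_out ≈ 4.28 V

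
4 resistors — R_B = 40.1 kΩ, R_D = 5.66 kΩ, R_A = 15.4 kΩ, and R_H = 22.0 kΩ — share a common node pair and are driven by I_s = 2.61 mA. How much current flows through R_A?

ΣG = 1/40.1 + 1/5.66 + 1/15.4 + 1/22.0 = 0.3120.
By the current-divider rule, I = I_s · G_k/ΣG = 2.61 × 0.2081 = 0.5432 mA.

I ≈ 0.543 mA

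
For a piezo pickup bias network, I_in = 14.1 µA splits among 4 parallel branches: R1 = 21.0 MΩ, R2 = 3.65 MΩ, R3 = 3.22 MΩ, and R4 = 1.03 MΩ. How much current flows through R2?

Conductances: ΣG = 1/21.0 + 1/3.65 + 1/3.22 + 1/1.03 = 1.603 (1/MΩ).
By the current-divider rule, I = I_in · G_k/ΣG = 14.1 × 0.1709 = 2.410 µA.

I ≈ 2.41 µA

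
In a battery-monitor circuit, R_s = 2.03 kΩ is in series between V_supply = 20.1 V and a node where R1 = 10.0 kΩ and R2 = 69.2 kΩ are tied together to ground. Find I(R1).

Parallel bank: R_p = 1/(1/10.0 + 1/69.2) = 8.737 kΩ.
Node voltage V_A = V_supply · R_p/(R_s + R_p) = 20.1 × 0.8115 = 16.31 V.
I(R1) = V_A / R1 = 16.31/10.0 = 1.631 mA.

I ≈ 1.63 mA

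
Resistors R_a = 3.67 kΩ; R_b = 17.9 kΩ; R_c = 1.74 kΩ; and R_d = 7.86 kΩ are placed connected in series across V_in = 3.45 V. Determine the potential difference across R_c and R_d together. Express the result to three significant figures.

Series total: ΣR = 3.67 + 17.9 + 1.74 + 7.86 = 31.17 kΩ.
R_{R_c..R_d} = 1.74 + 7.86 = 9.600 kΩ.
V = V_in · R/ΣR = 3.45 × 0.3080 = 1.063 V.

V ≈ 1.06 V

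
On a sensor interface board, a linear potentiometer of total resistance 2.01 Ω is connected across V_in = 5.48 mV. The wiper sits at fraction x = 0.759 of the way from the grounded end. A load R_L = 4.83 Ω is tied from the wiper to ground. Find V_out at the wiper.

Split the track: R_lower = x·R_p = 1.526 Ω, R_upper = (1−x)·R_p = 0.4844 Ω.
Lower segment in parallel with the load: 1.526 ‖ 4.83 = 1.159 Ω.
V_out = 5.48 × 1.159/(0.4844 + 1.159) = 3.865 mV.
(Unloaded: V_out = x·V_in = 4.16 mV.)

V_out ≈ 3.87 mV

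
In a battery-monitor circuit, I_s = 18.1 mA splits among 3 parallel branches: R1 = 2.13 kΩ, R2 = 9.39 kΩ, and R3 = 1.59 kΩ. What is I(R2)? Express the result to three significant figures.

ΣG = 1/2.13 + 1/9.39 + 1/1.59 = 1.205.
R2 takes the fraction G_k/ΣG = 0.1065/1.205 = 0.08839, so I = 18.1 × 0.08839 = 1.600 mA.

I ≈ 1.60 mA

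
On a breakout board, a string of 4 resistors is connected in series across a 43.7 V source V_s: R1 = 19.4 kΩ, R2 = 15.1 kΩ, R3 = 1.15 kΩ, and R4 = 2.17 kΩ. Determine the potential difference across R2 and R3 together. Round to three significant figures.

Series total: ΣR = 19.4 + 15.1 + 1.15 + 2.17 = 37.82 kΩ.
R_{R2..R3} = 15.1 + 1.15 = 16.25 kΩ.
By the voltage-divider rule, V = 43.7 × 16.25/37.82 = 18.78 V.

V ≈ 18.8 V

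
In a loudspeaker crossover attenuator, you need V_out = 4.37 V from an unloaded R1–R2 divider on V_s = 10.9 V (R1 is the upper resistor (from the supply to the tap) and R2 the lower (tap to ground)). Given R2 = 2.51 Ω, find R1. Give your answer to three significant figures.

R1 ≈ 3.75 Ω

Required fraction k = V_out/V_s = 0.4009.
So R1 = R2 · (V_s/V_out − 1) = 2.51 × (10.9/4.37 − 1) = 2.51 × 1.494 = 3.751 Ω.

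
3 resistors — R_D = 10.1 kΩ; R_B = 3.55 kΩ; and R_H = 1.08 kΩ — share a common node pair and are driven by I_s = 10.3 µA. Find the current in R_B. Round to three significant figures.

I ≈ 2.22 µA

ΣG = 1/10.1 + 1/3.55 + 1/1.08 = 1.307.
R_B takes the fraction G_k/ΣG = 0.2817/1.307 = 0.2156, so I = 10.3 × 0.2156 = 2.221 µA.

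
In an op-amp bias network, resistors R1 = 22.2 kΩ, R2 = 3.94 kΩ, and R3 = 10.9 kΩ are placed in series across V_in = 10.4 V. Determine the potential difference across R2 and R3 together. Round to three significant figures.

V ≈ 4.17 V

Total series resistance ΣR = 22.2 + 3.94 + 10.9 = 37.04 kΩ.
R_{R2..R3} = 3.94 + 10.9 = 14.84 kΩ.
V = V_in · R/ΣR = 10.4 × 0.4006 = 4.167 V.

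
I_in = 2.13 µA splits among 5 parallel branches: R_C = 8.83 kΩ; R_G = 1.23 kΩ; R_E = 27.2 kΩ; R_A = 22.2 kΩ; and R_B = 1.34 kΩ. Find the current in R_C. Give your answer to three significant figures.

Total conductance ΣG = 1/8.83 + 1/1.23 + 1/27.2 + 1/22.2 + 1/1.34 = 1.754 (units of 1/kΩ).
Current divider: I(R_C) = I_in · G_k/ΣG = 2.13 × (0.1133/1.754) = 2.13 × 0.06455 = 0.1375 µA.

I ≈ 0.138 µA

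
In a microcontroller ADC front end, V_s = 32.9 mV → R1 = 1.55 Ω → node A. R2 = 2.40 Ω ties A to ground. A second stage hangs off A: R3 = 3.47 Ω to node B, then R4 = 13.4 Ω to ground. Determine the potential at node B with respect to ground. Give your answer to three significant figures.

The second stage (R3 + R4 = 16.87 Ω) loads node A in parallel with R2.
R2 ‖ (R3+R4) = 2.101 Ω.
So V_A = 32.9 × 0.5755 = 18.93 mV.
Stage 2 is unloaded, so V_B = V_A · R4/(R3+R4) = 18.93 × 13.4/16.87 = 15.04 mV.

V_B ≈ 15.0 mV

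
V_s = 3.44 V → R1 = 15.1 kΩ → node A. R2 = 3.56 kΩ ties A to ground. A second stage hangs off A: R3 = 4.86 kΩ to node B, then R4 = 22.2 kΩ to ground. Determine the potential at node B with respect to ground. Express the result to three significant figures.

V_B ≈ 0.487 V

Node A sees R2 in parallel with the series input of stage 2, R3 + R4 = 27.06 kΩ.
R2 ‖ (R3+R4) = 3.146 kΩ.
V_A = 3.44 × 3.146/(15.1 + 3.146) = 0.5931 V.
Stage 2 is unloaded, so V_B = V_A · R4/(R3+R4) = 0.5931 × 22.2/27.06 = 0.4866 V.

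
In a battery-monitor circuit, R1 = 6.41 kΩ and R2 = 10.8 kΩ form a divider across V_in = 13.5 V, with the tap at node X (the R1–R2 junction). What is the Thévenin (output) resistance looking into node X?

R_th ≈ 4.02 kΩ

With V_in suppressed (replaced by a short), R_th = R1 ‖ R2 = (6.410 × 10.8)/(6.410 + 10.8) = 4.023 kΩ.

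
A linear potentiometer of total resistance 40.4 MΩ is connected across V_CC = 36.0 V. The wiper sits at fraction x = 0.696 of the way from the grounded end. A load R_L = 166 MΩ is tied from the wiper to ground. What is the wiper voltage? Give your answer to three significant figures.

V_out ≈ 23.8 V

Split the track: R_lower = x·R_p = 28.12 MΩ, R_upper = (1−x)·R_p = 12.28 MΩ.
Lower segment in parallel with the load: 28.12 ‖ 166 = 24.05 MΩ.
V_out = 36.0 × 24.05/(12.28 + 24.05) = 23.83 V.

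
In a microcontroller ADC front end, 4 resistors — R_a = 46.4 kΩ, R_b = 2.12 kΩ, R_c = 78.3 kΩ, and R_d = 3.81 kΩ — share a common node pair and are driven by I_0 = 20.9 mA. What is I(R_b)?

I ≈ 12.8 mA

ΣG = 1/46.4 + 1/2.12 + 1/78.3 + 1/3.81 = 0.7685.
By the current-divider rule, I = I_0 · G_k/ΣG = 20.9 × 0.6138 = 12.83 mA.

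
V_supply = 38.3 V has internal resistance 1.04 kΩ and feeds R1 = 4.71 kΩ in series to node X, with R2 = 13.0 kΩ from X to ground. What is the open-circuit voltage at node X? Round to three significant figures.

V_th ≈ 26.6 V

R1' = 1.04 + 4.71 = 5.750 kΩ (source resistance + R1).
Open-circuit (no load on X): V_th = V_supply · R2/(R1' + R2) = 38.3 × 13.0/(5.750 + 13.0) = 26.55 V.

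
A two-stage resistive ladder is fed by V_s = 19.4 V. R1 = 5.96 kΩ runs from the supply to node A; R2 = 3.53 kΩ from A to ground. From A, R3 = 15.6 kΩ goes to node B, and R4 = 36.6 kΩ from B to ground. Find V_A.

V_A ≈ 6.92 V

The second stage (R3 + R4 = 52.20 kΩ) loads node A in parallel with R2.
Effective lower resistance at A: R2 ‖ 52.20 = 3.306 kΩ.
So V_A = 19.4 × 0.3568 = 6.922 V.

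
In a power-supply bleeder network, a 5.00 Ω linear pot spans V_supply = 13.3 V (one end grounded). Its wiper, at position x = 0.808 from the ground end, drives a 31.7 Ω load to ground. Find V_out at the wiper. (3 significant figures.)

V_out ≈ 10.5 V

Lower segment x·R_p = 4.040 Ω; upper segment (1−x)·R_p = 0.9600 Ω.
Lower segment in parallel with the load: 4.040 ‖ 31.7 = 3.583 Ω.
Then V_out = V_supply · 3.583/(0.9600 + 3.583) = 10.49 V.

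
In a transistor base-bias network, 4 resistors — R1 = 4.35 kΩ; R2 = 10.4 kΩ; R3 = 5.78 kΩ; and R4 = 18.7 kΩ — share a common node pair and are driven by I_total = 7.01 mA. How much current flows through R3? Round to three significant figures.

ΣG = 1/4.35 + 1/10.4 + 1/5.78 + 1/18.7 = 0.5525.
By the current-divider rule, I = I_total · G_k/ΣG = 7.01 × 0.3131 = 2.195 mA.

I ≈ 2.20 mA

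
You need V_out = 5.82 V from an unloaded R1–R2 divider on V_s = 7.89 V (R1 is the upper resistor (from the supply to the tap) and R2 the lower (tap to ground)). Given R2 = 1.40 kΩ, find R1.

R1 ≈ 0.498 kΩ

V_out/V_s = R2/(R1+R2) = 0.7376.
So R1 = R2 · (V_s/V_out − 1) = 1.40 × (7.89/5.82 − 1) = 1.40 × 0.3557 = 0.4979 kΩ.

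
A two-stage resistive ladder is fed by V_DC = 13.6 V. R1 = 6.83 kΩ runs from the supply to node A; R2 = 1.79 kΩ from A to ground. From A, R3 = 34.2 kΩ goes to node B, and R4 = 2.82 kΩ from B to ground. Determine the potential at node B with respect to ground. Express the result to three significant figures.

The second stage (R3 + R4 = 37.02 kΩ) loads node A in parallel with R2.
R2 ‖ (R3+R4) = 1.707 kΩ.
First divider: V_A = V_DC · 1.707/(6.83 + 1.707) = 2.720 V.
Then the unloaded second divider: V_B = V_A × R4/(R3+R4) = 2.720 × 0.07618 = 0.2072 V.

V_B ≈ 0.207 V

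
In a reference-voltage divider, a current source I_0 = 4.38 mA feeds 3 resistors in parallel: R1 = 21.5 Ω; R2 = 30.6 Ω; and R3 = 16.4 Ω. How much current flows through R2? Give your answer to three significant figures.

Conductances: ΣG = 1/21.5 + 1/30.6 + 1/16.4 = 0.1402 (1/Ω).
By the current-divider rule, I = I_0 · G_k/ΣG = 4.38 × 0.2331 = 1.021 mA.

I ≈ 1.02 mA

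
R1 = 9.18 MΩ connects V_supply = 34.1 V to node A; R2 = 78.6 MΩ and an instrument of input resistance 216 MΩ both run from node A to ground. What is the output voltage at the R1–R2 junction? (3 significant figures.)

V_out ≈ 29.4 V

The load sits in parallel with R2, giving an effective lower resistance R2' = R2·R_L/(R2+R_L) = 57.63 MΩ.
Then V_out = V_supply · R2'/(R1 + R2') = 34.1 × 57.63/66.81 = 29.41 V.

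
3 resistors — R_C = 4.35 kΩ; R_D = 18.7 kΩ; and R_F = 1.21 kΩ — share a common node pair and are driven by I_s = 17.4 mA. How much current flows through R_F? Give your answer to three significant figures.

I ≈ 13.0 mA

ΣG = 1/4.35 + 1/18.7 + 1/1.21 = 1.110.
Current divider: I(R_F) = I_s · G_k/ΣG = 17.4 × (0.8264/1.110) = 17.4 × 0.7447 = 12.96 mA.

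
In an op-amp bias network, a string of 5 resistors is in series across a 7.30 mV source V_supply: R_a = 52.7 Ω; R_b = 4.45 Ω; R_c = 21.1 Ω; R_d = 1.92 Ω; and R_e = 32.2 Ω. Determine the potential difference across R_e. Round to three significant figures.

V ≈ 2.09 mV

Series total: ΣR = 52.7 + 4.45 + 21.1 + 1.92 + 32.2 = 112.4 Ω.
Voltage divider: V = V_supply · (32.20 / 112.4) = 7.30 × 0.2866 = 2.092 mV.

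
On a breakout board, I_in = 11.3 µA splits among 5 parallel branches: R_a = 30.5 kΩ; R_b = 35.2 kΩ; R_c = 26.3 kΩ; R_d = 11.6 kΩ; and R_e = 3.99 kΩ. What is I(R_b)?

I ≈ 0.736 µA

Total conductance ΣG = 1/30.5 + 1/35.2 + 1/26.3 + 1/11.6 + 1/3.99 = 0.4361 (units of 1/kΩ).
Current divider: I(R_b) = I_in · G_k/ΣG = 11.3 × (0.02841/0.4361) = 11.3 × 0.06515 = 0.7362 µA.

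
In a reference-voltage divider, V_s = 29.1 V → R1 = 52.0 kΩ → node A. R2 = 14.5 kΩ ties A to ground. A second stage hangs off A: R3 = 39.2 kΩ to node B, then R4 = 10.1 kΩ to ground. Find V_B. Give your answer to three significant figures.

The second stage (R3 + R4 = 49.30 kΩ) loads node A in parallel with R2.
R2 ‖ (R3+R4) = 11.20 kΩ.
First divider: V_A = V_s · 11.20/(52.0 + 11.20) = 5.159 V.
Stage 2 is unloaded, so V_B = V_A · R4/(R3+R4) = 5.159 × 10.1/49.30 = 1.057 V.

V_B ≈ 1.06 V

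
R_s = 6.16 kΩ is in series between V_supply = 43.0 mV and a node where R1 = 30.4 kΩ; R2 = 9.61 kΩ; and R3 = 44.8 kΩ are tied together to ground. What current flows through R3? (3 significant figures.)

Equivalent of the parallel group: R_p = 6.278 kΩ.
V_A by voltage divider: V_A = 43.0 × 6.278/(6.16 + 6.278) = 21.70 mV.
I(R3) = V_A / R3 = 21.70/44.8 = 0.4845 µA.
(Check via current divider: I_total = 3.457 µA; share G_k/ΣG = 0.1401 → same result.)

I ≈ 0.484 µA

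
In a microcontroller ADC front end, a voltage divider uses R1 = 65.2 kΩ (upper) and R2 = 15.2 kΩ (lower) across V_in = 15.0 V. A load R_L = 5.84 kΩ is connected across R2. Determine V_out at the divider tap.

V_out ≈ 0.912 V

R2 ‖ R_L = (15.2 × 5.84)/(15.2 + 5.84) = 4.219 kΩ.
Now apply the divider: V_out = 15.0 × 0.06078 = 0.9116 V.
(Unloaded it would be 2.84 V; the load pulls it down.)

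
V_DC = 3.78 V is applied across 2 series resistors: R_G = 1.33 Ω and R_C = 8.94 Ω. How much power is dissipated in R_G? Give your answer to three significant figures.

ΣR = 10.27 Ω → I = 3.78/10.27 = 0.3681 A.
V(R_G) = I·R = 0.4895 V; P = V·I = 0.4895 × 0.3681 = 0.1802 W.

P ≈ 0.180 W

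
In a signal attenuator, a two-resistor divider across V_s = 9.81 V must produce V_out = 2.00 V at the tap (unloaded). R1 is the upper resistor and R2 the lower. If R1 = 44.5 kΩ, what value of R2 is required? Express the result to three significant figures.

R2 ≈ 11.4 kΩ

Required fraction k = V_out/V_s = 0.2039.
So R2 = R1 · V_out/(V_s − V_out) = 44.5 × 2.00/(9.81 − 2.00) = 44.5 × 0.2561 = 11.40 kΩ.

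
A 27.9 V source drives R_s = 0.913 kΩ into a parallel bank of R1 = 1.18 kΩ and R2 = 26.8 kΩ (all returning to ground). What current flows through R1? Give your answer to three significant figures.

Equivalent of the parallel group: R_p = 1.130 kΩ.
Node voltage V_A = V_CC · R_p/(R_s + R_p) = 27.9 × 0.5532 = 15.43 V.
I(R1) = V_A / R1 = 15.43/1.18 = 13.08 mA.

I ≈ 13.1 mA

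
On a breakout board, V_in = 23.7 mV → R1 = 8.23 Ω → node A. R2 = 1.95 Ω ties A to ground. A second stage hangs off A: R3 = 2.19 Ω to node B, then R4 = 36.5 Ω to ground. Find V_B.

V_B ≈ 4.12 mV

The second stage (R3 + R4 = 38.69 Ω) loads node A in parallel with R2.
R2 ‖ (R3+R4) = 1.856 Ω.
So V_A = 23.7 × 0.1841 = 4.362 mV.
V_B = V_A × 0.9434 = 4.115 mV.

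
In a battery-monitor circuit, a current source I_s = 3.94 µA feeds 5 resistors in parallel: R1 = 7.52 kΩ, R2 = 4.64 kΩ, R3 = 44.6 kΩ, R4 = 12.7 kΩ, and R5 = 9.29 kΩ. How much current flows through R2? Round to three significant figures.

Conductances: ΣG = 1/7.52 + 1/4.64 + 1/44.6 + 1/12.7 + 1/9.29 = 0.5573 (1/kΩ).
By the current-divider rule, I = I_s · G_k/ΣG = 3.94 × 0.3867 = 1.524 µA.

I ≈ 1.52 µA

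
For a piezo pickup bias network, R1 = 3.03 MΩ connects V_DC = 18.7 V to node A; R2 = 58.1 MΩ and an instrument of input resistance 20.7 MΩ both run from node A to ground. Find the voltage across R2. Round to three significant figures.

V_out ≈ 15.6 V

First combine the lower leg with the load: R2 ‖ R_L = 15.26 MΩ.
Voltage divider with the loaded lower leg: V_out = 18.7 × 15.26/(3.03 + 15.26) = 18.7 × 0.8344 = 15.60 V.
(Unloaded it would be 17.8 V; the load pulls it down.)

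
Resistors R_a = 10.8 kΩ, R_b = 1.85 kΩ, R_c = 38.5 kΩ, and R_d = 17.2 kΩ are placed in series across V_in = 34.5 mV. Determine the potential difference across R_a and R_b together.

ΣR = 10.8 + 1.85 + 38.5 + 17.2 = 68.35 kΩ.
R_{R_a..R_b} = 10.8 + 1.85 = 12.65 kΩ.
By the voltage-divider rule, V = 34.5 × 12.65/68.35 = 6.385 mV.

V ≈ 6.39 mV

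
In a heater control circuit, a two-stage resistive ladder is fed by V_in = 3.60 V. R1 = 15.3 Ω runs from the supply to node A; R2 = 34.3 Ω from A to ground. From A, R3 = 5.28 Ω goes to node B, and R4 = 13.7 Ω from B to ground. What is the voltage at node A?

V_A ≈ 1.60 V

Node A sees R2 in parallel with the series input of stage 2, R3 + R4 = 18.98 Ω.
R2 ‖ (R3+R4) = 12.22 Ω.
First divider: V_A = V_in · 12.22/(15.3 + 12.22) = 1.598 V.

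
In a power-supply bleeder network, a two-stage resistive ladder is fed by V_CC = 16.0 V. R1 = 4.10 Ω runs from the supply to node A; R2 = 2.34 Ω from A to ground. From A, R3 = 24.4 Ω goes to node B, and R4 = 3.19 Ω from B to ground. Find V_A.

V_A ≈ 5.52 V

Node A sees R2 in parallel with the series input of stage 2, R3 + R4 = 27.59 Ω.
R2 ‖ (R3+R4) = 2.157 Ω.
So V_A = 16.0 × 0.3447 = 5.516 V.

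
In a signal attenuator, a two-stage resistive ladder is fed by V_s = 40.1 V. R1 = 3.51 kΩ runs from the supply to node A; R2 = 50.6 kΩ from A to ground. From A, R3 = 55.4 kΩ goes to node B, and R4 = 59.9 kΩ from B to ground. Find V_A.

V_A ≈ 36.5 V

The second stage (R3 + R4 = 115.3 kΩ) loads node A in parallel with R2.
R2 ‖ (R3+R4) = 35.17 kΩ.
So V_A = 40.1 × 0.9092 = 36.46 V.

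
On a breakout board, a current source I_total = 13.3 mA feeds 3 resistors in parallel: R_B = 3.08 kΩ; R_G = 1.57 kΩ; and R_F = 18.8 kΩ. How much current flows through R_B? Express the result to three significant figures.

I ≈ 4.26 mA

Conductances: ΣG = 1/3.08 + 1/1.57 + 1/18.8 = 1.015 (1/kΩ).
Current divider: I(R_B) = I_total · G_k/ΣG = 13.3 × (0.3247/1.015) = 13.3 × 0.3199 = 4.255 mA.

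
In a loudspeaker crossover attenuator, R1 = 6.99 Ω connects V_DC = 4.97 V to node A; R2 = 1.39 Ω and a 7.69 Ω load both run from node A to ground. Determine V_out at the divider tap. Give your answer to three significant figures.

The load sits in parallel with R2, giving an effective lower resistance R2' = R2·R_L/(R2+R_L) = 1.177 Ω.
Voltage divider with the loaded lower leg: V_out = 4.97 × 1.177/(6.99 + 1.177) = 4.97 × 0.1441 = 0.7164 V.
(Unloaded it would be 0.824 V; the load pulls it down.)

V_out ≈ 0.716 V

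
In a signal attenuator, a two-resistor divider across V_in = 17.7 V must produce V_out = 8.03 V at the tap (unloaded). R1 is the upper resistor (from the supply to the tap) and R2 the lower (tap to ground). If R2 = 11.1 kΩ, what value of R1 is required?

V_out/V_in = R2/(R1+R2) = 0.4537.
R1 = R2·(1/k − 1) = 11.1 × 1.204 = 13.37 kΩ.

R1 ≈ 13.4 kΩ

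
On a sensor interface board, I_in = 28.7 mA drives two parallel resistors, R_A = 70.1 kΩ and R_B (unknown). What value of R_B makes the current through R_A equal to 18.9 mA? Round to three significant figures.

Two-branch current divider: I_A = I_in · R_B/(R_A + R_B).
With f = 0.6585, R_B = R_A · f/(1−f) = 70.1 × 1.929 = 135.2 kΩ.

R_B ≈ 135 kΩ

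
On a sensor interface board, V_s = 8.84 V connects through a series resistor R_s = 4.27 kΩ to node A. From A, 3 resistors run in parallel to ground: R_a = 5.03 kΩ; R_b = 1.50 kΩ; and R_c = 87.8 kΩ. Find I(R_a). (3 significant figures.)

I ≈ 0.370 mA

Equivalent of the parallel group: R_p = 1.140 kΩ.
V_A = 8.84 × 1.140/5.410 = 1.863 V.
I(R_a) = V_A / R_a = 1.863/5.03 = 0.3704 mA.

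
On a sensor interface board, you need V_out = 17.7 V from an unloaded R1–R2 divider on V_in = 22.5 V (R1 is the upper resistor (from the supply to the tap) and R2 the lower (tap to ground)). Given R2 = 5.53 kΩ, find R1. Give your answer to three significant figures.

The divider ratio is R2/(R1+R2) = 17.7/22.5 = 0.7867.
R1 = R2·(1/k − 1) = 5.53 × 0.2712 = 1.500 kΩ.

R1 ≈ 1.50 kΩ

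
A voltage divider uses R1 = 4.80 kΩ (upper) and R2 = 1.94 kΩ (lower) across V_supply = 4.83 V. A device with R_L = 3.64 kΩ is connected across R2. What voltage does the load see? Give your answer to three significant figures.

V_out ≈ 1.01 V

First combine the lower leg with the load: R2 ‖ R_L = 1.266 kΩ.
Voltage divider with the loaded lower leg: V_out = 4.83 × 1.266/(4.80 + 1.266) = 4.83 × 0.2086 = 1.008 V.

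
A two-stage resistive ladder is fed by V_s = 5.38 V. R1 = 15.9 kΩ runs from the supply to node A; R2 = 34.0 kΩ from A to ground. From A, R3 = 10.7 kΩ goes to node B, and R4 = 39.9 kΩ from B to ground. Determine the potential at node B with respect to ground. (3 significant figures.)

The second stage (R3 + R4 = 50.60 kΩ) loads node A in parallel with R2.
R2 ‖ (R3+R4) = 20.34 kΩ.
First divider: V_A = V_s · 20.34/(15.9 + 20.34) = 3.019 V.
Stage 2 is unloaded, so V_B = V_A · R4/(R3+R4) = 3.019 × 39.9/50.60 = 2.381 V.

V_B ≈ 2.38 V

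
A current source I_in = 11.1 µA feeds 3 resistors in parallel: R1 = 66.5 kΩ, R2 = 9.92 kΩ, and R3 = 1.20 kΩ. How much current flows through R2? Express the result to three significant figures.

I ≈ 1.18 µA

Total conductance ΣG = 1/66.5 + 1/9.92 + 1/1.20 = 0.9492 (units of 1/kΩ).
Current divider: I(R2) = I_in · G_k/ΣG = 11.1 × (0.1008/0.9492) = 11.1 × 0.1062 = 1.179 µA.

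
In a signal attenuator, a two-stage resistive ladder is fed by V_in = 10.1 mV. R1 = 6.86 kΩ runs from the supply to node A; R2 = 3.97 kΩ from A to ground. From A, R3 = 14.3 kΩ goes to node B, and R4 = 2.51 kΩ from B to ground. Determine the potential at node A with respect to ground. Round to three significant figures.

V_A ≈ 3.22 mV

The second stage (R3 + R4 = 16.81 kΩ) loads node A in parallel with R2.
R2 ‖ (R3+R4) = 3.212 kΩ.
First divider: V_A = V_in · 3.212/(6.86 + 3.212) = 3.221 mV.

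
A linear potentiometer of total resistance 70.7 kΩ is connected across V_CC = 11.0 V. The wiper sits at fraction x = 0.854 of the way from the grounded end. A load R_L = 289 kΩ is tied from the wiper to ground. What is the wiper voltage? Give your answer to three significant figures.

V_out ≈ 9.12 V

The pot divides into 10.32 kΩ above the wiper and 60.38 kΩ below.
R_L loads the lower segment: effective lower R = 49.94 kΩ.
Then V_out = V_CC · 49.94/(10.32 + 49.94) = 9.116 V.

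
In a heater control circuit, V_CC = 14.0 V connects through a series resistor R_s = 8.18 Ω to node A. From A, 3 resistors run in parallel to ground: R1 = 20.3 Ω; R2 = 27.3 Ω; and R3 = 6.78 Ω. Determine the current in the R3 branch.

I ≈ 0.710 A

Parallel bank: R_p = 1/(1/20.3 + 1/27.3 + 1/6.78) = 4.285 Ω.
V_A by voltage divider: V_A = 14.0 × 4.285/(8.18 + 4.285) = 4.813 V.
I(R3) = V_A / R3 = 4.813/6.78 = 0.7098 A.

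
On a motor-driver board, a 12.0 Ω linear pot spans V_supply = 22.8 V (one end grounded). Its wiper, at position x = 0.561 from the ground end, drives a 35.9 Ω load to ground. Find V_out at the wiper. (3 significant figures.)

V_out ≈ 11.8 V

Lower segment x·R_p = 6.732 Ω; upper segment (1−x)·R_p = 5.268 Ω.
Lower segment in parallel with the load: 6.732 ‖ 35.9 = 5.669 Ω.
Loaded-divider output: V_out = 22.8 × 0.5183 = 11.82 V.
(Unloaded: V_out = x·V_supply = 12.8 V.)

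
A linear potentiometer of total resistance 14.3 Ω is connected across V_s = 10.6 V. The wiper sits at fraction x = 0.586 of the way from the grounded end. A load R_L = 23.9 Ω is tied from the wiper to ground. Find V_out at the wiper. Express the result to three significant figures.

V_out ≈ 5.42 V

Lower segment x·R_p = 8.380 Ω; upper segment (1−x)·R_p = 5.920 Ω.
Lower segment in parallel with the load: 8.380 ‖ 23.9 = 6.204 Ω.
Loaded-divider output: V_out = 10.6 × 0.5117 = 5.424 V.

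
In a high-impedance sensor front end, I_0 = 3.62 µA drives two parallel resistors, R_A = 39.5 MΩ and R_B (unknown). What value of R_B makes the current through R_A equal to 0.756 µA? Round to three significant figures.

The fraction through R_A equals R_B/(R_A+R_B).
0.756/3.62 = R_B/(R_A + R_B) → R_B = R_A · (0.2088)/(1 − 0.2088) = 39.5 × 0.2640 = 10.43 MΩ.

R_B ≈ 10.4 MΩ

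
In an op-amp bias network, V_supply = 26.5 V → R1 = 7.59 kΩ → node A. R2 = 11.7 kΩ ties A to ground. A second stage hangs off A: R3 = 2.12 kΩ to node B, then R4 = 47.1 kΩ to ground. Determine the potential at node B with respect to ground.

V_B ≈ 14.1 V

Looking into the second stage from A: R3 + R4 = 49.22 kΩ appears in parallel with R2.
Effective lower resistance at A: R2 ‖ 49.22 = 9.453 kΩ.
So V_A = 26.5 × 0.5547 = 14.70 V.
Stage 2 is unloaded, so V_B = V_A · R4/(R3+R4) = 14.70 × 47.1/49.22 = 14.07 V.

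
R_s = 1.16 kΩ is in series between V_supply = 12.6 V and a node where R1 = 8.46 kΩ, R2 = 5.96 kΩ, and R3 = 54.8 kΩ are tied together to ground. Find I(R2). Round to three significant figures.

Equivalent of the parallel group: R_p = 3.287 kΩ.
Node voltage V_A = V_supply · R_p/(R_s + R_p) = 12.6 × 0.7391 = 9.313 V.
Branch current I = V_A/R2 = 9.313/5.96 = 1.563 mA.
(Check via current divider: I_total = 2.833 mA; share G_k/ΣG = 0.5515 → same result.)

I ≈ 1.56 mA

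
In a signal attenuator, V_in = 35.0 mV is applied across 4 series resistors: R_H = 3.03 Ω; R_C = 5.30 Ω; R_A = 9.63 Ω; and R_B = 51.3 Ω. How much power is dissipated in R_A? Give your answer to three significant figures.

Series current I = V_in/ΣR = 35.0/69.26 = 0.5053 mA.
P = I²R = 0.2554 × 9.63 = 2.459 µW.

P ≈ 2.46 µW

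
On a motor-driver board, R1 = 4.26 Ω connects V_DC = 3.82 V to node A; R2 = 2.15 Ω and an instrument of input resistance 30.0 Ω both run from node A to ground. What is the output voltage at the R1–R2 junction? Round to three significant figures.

V_out ≈ 1.22 V

The load sits in parallel with R2, giving an effective lower resistance R2' = R2·R_L/(R2+R_L) = 2.006 Ω.
Now apply the divider: V_out = 3.82 × 0.3202 = 1.223 V.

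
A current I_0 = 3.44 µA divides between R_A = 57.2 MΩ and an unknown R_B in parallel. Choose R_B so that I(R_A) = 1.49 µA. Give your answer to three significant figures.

R_B ≈ 43.7 MΩ

The fraction through R_A equals R_B/(R_A+R_B).
With f = 0.4331, R_B = R_A · f/(1−f) = 57.2 × 0.7641 = 43.71 MΩ.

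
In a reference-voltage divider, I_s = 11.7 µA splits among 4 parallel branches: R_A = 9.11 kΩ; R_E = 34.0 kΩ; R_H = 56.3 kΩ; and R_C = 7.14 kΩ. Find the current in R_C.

ΣG = 1/9.11 + 1/34.0 + 1/56.3 + 1/7.14 = 0.2970.
Current divider: I(R_C) = I_s · G_k/ΣG = 11.7 × (0.1401/0.2970) = 11.7 × 0.4716 = 5.517 µA.

I ≈ 5.52 µA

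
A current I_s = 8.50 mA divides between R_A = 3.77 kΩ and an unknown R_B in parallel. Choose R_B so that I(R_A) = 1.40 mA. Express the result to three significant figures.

R_B ≈ 0.743 kΩ

Two-branch current divider: I_A = I_s · R_B/(R_A + R_B).
With f = 0.1647, R_B = R_A · f/(1−f) = 3.77 × 0.1972 = 0.7434 kΩ.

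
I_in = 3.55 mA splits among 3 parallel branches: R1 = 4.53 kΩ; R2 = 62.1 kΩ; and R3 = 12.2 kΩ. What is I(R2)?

ΣG = 1/4.53 + 1/62.1 + 1/12.2 = 0.3188.
R2 takes the fraction G_k/ΣG = 0.01610/0.3188 = 0.05051, so I = 3.55 × 0.05051 = 0.1793 mA.

I ≈ 0.179 mA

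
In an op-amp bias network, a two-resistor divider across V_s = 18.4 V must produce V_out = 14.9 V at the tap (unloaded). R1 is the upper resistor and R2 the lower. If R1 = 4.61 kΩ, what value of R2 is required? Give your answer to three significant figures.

Required fraction k = V_out/V_s = 0.8098.
R2 = R1 · 0.8098/(1 − 0.8098) = 19.63 kΩ.

R2 ≈ 19.6 kΩ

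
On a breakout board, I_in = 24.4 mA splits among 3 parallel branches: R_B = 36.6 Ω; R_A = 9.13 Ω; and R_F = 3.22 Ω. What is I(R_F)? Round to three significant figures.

I ≈ 16.9 mA

Total conductance ΣG = 1/36.6 + 1/9.13 + 1/3.22 = 0.4474 (units of 1/Ω).
By the current-divider rule, I = I_in · G_k/ΣG = 24.4 × 0.6941 = 16.94 mA.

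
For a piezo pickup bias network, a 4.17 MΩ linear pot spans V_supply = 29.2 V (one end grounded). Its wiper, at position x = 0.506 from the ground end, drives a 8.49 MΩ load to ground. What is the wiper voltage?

V_out ≈ 13.2 V

Split the track: R_lower = x·R_p = 2.110 MΩ, R_upper = (1−x)·R_p = 2.060 MΩ.
(x·R_p) ‖ R_L = 1.690 MΩ.
Then V_out = V_supply · 1.690/(2.060 + 1.690) = 13.16 V.
(Unloaded: V_out = x·V_supply = 14.8 V.)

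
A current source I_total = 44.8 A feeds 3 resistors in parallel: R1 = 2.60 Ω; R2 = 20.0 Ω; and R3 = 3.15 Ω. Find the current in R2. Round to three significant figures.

I ≈ 2.98 A

Conductances: ΣG = 1/2.60 + 1/20.0 + 1/3.15 = 0.7521 (1/Ω).
Current divider: I(R2) = I_total · G_k/ΣG = 44.8 × (0.05000/0.7521) = 44.8 × 0.06648 = 2.978 A.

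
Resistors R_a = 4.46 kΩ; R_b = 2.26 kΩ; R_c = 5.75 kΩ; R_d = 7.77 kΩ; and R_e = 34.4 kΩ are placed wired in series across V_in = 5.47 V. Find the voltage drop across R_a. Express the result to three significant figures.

Total series resistance ΣR = 4.46 + 2.26 + 5.75 + 7.77 + 34.4 = 54.64 kΩ.
Voltage divider: V = V_in · (4.460 / 54.64) = 5.47 × 0.08163 = 0.4465 V.

V ≈ 0.446 V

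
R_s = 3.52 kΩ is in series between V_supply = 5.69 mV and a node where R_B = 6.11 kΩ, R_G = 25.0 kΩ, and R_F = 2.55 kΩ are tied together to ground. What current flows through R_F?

Parallel bank: R_p = 1/(1/6.11 + 1/25.0 + 1/2.55) = 1.678 kΩ.
Node voltage V_A = V_supply · R_p/(R_s + R_p) = 5.69 × 0.3229 = 1.837 mV.
Branch current I = V_A/R_F = 1.837/2.55 = 0.7204 µA.
(Equivalently: I_total = 1.095 µA, then current-divider fraction G_k/ΣG = 0.6582.)

I ≈ 0.720 µA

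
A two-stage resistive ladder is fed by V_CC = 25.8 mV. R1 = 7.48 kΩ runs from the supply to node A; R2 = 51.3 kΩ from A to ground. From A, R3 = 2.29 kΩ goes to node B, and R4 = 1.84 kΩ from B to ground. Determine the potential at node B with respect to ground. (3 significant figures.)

V_B ≈ 3.89 mV

Node A sees R2 in parallel with the series input of stage 2, R3 + R4 = 4.130 kΩ.
Effective lower resistance at A: R2 ‖ 4.130 = 3.822 kΩ.
V_A = 25.8 × 3.822/(7.48 + 3.822) = 8.725 mV.
Then the unloaded second divider: V_B = V_A × R4/(R3+R4) = 8.725 × 0.4455 = 3.887 mV.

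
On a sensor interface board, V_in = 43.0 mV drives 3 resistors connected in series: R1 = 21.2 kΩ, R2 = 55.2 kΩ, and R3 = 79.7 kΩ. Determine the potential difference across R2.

Series total: ΣR = 21.2 + 55.2 + 79.7 = 156.1 kΩ.
By the voltage-divider rule, V = 43.0 × 55.20/156.1 = 15.21 mV.

V ≈ 15.2 mV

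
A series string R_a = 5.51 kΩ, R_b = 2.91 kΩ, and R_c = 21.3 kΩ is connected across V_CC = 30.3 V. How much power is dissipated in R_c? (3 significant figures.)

P ≈ 22.1 mW

The common current is I = 30.3/29.72 = 1.020 mA.
P(R_c) = I²·R_c = (1.020)² × 21.3 = 22.14 mW.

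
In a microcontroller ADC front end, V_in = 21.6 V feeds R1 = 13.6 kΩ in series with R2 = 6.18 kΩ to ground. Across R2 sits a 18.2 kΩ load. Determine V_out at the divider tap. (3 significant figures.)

V_out ≈ 5.47 V

First combine the lower leg with the load: R2 ‖ R_L = 4.613 kΩ.
Now apply the divider: V_out = 21.6 × 0.2533 = 5.471 V.
(Unloaded it would be 6.75 V; the load pulls it down.)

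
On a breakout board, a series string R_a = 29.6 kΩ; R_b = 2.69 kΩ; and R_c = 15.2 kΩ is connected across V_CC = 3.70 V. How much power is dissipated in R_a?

Series current I = V_CC/ΣR = 3.70/47.49 = 0.07791 mA.
P = I²R = 0.006070 × 29.6 = 0.1797 mW.

P ≈ 0.180 mW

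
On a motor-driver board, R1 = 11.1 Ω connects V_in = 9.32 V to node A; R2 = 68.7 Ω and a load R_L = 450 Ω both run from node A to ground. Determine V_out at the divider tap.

The load sits in parallel with R2, giving an effective lower resistance R2' = R2·R_L/(R2+R_L) = 59.60 Ω.
Now apply the divider: V_out = 9.32 × 0.8430 = 7.857 V.
(Unloaded it would be 8.02 V; the load pulls it down.)

V_out ≈ 7.86 V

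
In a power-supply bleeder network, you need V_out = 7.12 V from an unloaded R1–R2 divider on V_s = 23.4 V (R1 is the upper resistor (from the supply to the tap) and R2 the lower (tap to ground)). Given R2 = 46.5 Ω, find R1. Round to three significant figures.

R1 ≈ 106 Ω

Required fraction k = V_out/V_s = 0.3043.
Rearranging, R1 = R2·(1−k)/k = 46.5 × 2.287 = 106.3 Ω.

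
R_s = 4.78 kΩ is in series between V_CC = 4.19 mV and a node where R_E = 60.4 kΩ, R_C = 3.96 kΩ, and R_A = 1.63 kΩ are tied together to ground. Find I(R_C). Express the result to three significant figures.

Combine the parallel branches: R_p = (1/60.4 + 1/3.96 + 1/1.63)⁻¹ = 1.133 kΩ.
Node voltage V_A = V_CC · R_p/(R_s + R_p) = 4.19 × 0.1916 = 0.8029 mV.
I(R_C) = V_A / R_C = 0.8029/3.96 = 0.2027 µA.

I ≈ 0.203 µA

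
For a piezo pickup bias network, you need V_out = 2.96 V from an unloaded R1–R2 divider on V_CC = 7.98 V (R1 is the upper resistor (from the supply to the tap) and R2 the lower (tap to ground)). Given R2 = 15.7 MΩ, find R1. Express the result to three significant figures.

The divider ratio is R2/(R1+R2) = 2.96/7.98 = 0.3709.
Rearranging, R1 = R2·(1−k)/k = 15.7 × 1.696 = 26.63 MΩ.

R1 ≈ 26.6 MΩ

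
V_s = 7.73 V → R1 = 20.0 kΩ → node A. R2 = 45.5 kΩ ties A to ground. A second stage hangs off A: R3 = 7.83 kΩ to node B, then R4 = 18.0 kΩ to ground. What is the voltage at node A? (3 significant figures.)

V_A ≈ 3.49 V

Node A sees R2 in parallel with the series input of stage 2, R3 + R4 = 25.83 kΩ.
Effective lower resistance at A: R2 ‖ 25.83 = 16.48 kΩ.
First divider: V_A = V_s · 16.48/(20.0 + 16.48) = 3.492 V.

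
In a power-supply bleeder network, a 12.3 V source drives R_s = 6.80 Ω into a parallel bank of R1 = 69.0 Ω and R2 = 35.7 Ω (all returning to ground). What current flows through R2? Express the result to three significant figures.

Parallel bank: R_p = 1/(1/69.0 + 1/35.7) = 23.53 Ω.
Node voltage V_A = V_DC · R_p/(R_s + R_p) = 12.3 × 0.7758 = 9.542 V.
Branch current I = V_A/R2 = 9.542/35.7 = 0.2673 A.

I ≈ 0.267 A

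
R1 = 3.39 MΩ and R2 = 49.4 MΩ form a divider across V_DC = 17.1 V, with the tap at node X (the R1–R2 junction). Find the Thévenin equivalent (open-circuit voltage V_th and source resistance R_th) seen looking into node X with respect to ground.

V_th is the unloaded tap voltage: V_DC · R2/(R1+R2) = 17.1 × 0.9358 = 16.00 V.
Looking into X with the source shorted: R_th = R1·R2/(R1+R2) = 3.390 × 49.4/52.79 = 3.172 MΩ.

V_th ≈ 16.0 V, R_th ≈ 3.17 MΩ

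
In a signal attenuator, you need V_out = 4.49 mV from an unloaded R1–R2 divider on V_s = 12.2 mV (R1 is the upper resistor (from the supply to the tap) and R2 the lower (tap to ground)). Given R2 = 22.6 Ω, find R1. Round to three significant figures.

Required fraction k = V_out/V_s = 0.3680.
Rearranging, R1 = R2·(1−k)/k = 22.6 × 1.717 = 38.81 Ω.

R1 ≈ 38.8 Ω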